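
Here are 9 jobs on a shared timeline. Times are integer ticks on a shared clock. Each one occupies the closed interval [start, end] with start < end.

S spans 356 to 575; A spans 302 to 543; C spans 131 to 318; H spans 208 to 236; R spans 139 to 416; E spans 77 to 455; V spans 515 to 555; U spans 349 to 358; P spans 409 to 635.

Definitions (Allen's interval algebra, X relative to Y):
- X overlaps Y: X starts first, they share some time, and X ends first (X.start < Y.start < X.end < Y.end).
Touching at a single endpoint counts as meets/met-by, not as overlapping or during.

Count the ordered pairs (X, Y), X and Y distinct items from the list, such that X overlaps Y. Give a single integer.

13

Checking all 72 ordered pairs for relation 'overlaps'; matching pairs in alphabetical order:
(A, P): A overlaps P ✓
(A, S): A overlaps S ✓
(A, V): A overlaps V ✓
(C, A): C overlaps A ✓
(C, R): C overlaps R ✓
(E, A): E overlaps A ✓
(E, P): E overlaps P ✓
(E, S): E overlaps S ✓
(R, A): R overlaps A ✓
(R, P): R overlaps P ✓
(R, S): R overlaps S ✓
(S, P): S overlaps P ✓
(U, S): U overlaps S ✓
Count: 13.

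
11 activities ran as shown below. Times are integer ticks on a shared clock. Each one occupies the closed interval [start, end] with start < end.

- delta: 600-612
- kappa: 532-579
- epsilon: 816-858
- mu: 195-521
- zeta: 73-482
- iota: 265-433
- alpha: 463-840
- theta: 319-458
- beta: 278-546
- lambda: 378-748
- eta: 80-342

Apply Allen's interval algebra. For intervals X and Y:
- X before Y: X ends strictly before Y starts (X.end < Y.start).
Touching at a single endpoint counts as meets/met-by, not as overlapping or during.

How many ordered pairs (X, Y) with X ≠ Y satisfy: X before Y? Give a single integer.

25

Checking all 110 ordered pairs for relation 'before'; matching pairs in alphabetical order:
(beta, delta): beta before delta ✓
(beta, epsilon): beta before epsilon ✓
(delta, epsilon): delta before epsilon ✓
(eta, alpha): eta before alpha ✓
(eta, delta): eta before delta ✓
(eta, epsilon): eta before epsilon ✓
(eta, kappa): eta before kappa ✓
(eta, lambda): eta before lambda ✓
(iota, alpha): iota before alpha ✓
(iota, delta): iota before delta ✓
(iota, epsilon): iota before epsilon ✓
(iota, kappa): iota before kappa ✓
(kappa, delta): kappa before delta ✓
(kappa, epsilon): kappa before epsilon ✓
(lambda, epsilon): lambda before epsilon ✓
(mu, delta): mu before delta ✓
(mu, epsilon): mu before epsilon ✓
(mu, kappa): mu before kappa ✓
(theta, alpha): theta before alpha ✓
(theta, delta): theta before delta ✓
(theta, epsilon): theta before epsilon ✓
(theta, kappa): theta before kappa ✓
(zeta, delta): zeta before delta ✓
(zeta, epsilon): zeta before epsilon ✓
... plus 1 further pairs not listed.
Count: 25.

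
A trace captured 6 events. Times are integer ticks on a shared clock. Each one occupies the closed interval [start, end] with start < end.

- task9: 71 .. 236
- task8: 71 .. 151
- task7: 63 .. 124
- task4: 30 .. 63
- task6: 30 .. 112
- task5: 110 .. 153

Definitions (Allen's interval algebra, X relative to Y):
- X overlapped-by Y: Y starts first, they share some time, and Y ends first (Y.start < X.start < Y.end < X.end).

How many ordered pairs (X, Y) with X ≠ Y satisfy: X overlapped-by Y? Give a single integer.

Checking all 30 ordered pairs for relation 'overlapped-by'; matching pairs in alphabetical order:
(task5, task6): task5 overlapped-by task6 ✓
(task5, task7): task5 overlapped-by task7 ✓
(task5, task8): task5 overlapped-by task8 ✓
(task7, task6): task7 overlapped-by task6 ✓
(task8, task6): task8 overlapped-by task6 ✓
(task8, task7): task8 overlapped-by task7 ✓
(task9, task6): task9 overlapped-by task6 ✓
(task9, task7): task9 overlapped-by task7 ✓
Count: 8.

8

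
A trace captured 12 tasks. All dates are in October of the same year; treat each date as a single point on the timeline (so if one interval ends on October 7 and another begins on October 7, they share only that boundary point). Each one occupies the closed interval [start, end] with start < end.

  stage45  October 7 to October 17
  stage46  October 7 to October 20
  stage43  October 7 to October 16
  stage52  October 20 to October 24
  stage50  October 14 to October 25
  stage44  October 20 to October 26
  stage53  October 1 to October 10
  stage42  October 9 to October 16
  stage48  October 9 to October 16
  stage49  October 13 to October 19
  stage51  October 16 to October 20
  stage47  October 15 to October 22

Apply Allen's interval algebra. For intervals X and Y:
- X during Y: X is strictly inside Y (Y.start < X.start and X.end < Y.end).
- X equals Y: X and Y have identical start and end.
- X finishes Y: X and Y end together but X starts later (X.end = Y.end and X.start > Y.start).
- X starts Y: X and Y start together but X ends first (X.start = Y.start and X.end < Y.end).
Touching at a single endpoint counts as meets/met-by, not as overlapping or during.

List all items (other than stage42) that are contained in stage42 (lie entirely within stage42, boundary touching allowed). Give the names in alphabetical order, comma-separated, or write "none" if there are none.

stage48

Target stage42 = [October 9, October 16].
stage43 [October 7, October 16] → finished-by → no.
stage44 [October 20, October 26] → after → no.
stage45 [October 7, October 17] → contains → no.
stage46 [October 7, October 20] → contains → no.
stage47 [October 15, October 22] → overlapped-by → no.
stage48 [October 9, October 16] → equals → yes.
stage49 [October 13, October 19] → overlapped-by → no.
stage50 [October 14, October 25] → overlapped-by → no.
stage51 [October 16, October 20] → met-by → no.
stage52 [October 20, October 24] → after → no.
stage53 [October 1, October 10] → overlaps → no.
Result: stage48.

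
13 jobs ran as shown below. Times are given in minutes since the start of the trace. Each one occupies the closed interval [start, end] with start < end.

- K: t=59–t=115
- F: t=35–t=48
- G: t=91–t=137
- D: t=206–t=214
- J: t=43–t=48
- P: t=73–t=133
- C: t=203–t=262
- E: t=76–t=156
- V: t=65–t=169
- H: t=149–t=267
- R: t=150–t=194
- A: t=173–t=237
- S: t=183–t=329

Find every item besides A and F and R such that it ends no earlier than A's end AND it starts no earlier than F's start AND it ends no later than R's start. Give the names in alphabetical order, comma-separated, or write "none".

none

Conditions: its end is no earlier than A's end (X.end >= t=237) AND its start is no earlier than F's start (X.start >= t=35) AND its end is no later than R's start (X.end <= t=150).
C: end t=262 >= t=237? ✓; start t=203 >= t=35? ✓; end t=262 <= t=150? ✗ → no.
D: end t=214 >= t=237? ✗; start t=206 >= t=35? ✓; end t=214 <= t=150? ✗ → no.
E: end t=156 >= t=237? ✗; start t=76 >= t=35? ✓; end t=156 <= t=150? ✗ → no.
G: end t=137 >= t=237? ✗; start t=91 >= t=35? ✓; end t=137 <= t=150? ✓ → no.
H: end t=267 >= t=237? ✓; start t=149 >= t=35? ✓; end t=267 <= t=150? ✗ → no.
J: end t=48 >= t=237? ✗; start t=43 >= t=35? ✓; end t=48 <= t=150? ✓ → no.
K: end t=115 >= t=237? ✗; start t=59 >= t=35? ✓; end t=115 <= t=150? ✓ → no.
P: end t=133 >= t=237? ✗; start t=73 >= t=35? ✓; end t=133 <= t=150? ✓ → no.
S: end t=329 >= t=237? ✓; start t=183 >= t=35? ✓; end t=329 <= t=150? ✗ → no.
V: end t=169 >= t=237? ✗; start t=65 >= t=35? ✓; end t=169 <= t=150? ✗ → no.
Result: none.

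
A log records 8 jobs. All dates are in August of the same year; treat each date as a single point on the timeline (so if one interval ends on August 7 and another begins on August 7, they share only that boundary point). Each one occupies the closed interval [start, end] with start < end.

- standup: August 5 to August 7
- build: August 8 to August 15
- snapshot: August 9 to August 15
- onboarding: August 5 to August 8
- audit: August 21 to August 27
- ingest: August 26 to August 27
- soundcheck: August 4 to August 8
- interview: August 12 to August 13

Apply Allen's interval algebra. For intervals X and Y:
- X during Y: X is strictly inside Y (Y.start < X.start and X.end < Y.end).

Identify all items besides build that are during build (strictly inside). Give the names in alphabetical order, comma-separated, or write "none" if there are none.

interview

Target build = [August 8, August 15].
audit [August 21, August 27] → after → no.
ingest [August 26, August 27] → after → no.
interview [August 12, August 13] → during → yes.
onboarding [August 5, August 8] → meets → no.
snapshot [August 9, August 15] → finishes → no.
soundcheck [August 4, August 8] → meets → no.
standup [August 5, August 7] → before → no.
Result: interview.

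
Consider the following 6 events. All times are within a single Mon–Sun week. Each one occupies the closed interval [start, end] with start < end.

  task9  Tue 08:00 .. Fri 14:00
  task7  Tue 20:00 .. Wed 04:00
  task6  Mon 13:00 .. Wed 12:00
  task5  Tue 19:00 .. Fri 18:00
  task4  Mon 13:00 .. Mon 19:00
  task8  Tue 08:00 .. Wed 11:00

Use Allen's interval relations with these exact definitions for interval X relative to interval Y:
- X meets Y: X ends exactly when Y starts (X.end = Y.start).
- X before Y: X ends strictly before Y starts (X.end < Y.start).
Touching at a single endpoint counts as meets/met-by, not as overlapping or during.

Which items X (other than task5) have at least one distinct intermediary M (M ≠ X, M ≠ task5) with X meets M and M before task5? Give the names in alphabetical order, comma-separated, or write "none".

none

Target task5 = [Tue 19:00, Fri 18:00].
Intermediaries M with M before task5: task4.
Via task4 — items with X meets task4: none.
Union: none.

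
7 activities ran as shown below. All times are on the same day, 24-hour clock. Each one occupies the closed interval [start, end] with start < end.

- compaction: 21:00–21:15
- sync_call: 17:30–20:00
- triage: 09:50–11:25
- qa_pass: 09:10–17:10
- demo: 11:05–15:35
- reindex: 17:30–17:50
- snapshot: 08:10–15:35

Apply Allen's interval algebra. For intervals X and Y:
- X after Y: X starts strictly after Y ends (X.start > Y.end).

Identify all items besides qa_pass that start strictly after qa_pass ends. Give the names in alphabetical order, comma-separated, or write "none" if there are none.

Target qa_pass = [09:10, 17:10].
compaction [21:00, 21:15] → after → yes.
demo [11:05, 15:35] → during → no.
reindex [17:30, 17:50] → after → yes.
snapshot [08:10, 15:35] → overlaps → no.
sync_call [17:30, 20:00] → after → yes.
triage [09:50, 11:25] → during → no.
Result: compaction, reindex, sync_call.

compaction, reindex, sync_call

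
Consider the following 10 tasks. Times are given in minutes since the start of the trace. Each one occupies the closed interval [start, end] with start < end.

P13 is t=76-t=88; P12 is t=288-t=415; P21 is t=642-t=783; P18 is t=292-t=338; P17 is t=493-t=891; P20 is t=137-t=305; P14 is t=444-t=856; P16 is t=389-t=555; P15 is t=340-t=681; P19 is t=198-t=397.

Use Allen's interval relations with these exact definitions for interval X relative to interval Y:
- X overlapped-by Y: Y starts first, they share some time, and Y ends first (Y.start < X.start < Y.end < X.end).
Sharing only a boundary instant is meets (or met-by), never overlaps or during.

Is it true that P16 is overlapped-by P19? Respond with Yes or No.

P16 = [t=389, t=555], P19 = [t=198, t=397].
Actual relation of P16 to P19: overlapped-by.
Asked whether 'overlapped-by' holds → Yes.

Yes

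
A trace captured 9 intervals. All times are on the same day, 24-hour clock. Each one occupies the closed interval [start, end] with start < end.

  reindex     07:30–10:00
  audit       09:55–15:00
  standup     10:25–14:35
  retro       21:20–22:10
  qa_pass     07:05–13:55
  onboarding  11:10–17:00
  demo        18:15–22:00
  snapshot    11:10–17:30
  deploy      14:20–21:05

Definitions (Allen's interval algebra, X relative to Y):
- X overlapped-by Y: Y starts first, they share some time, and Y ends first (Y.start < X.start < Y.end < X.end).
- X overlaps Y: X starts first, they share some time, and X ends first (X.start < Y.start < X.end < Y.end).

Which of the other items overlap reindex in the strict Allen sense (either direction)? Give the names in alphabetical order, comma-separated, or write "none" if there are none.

Target reindex = [07:30, 10:00].
audit [09:55, 15:00] → overlapped-by → yes.
demo [18:15, 22:00] → after → no.
deploy [14:20, 21:05] → after → no.
onboarding [11:10, 17:00] → after → no.
qa_pass [07:05, 13:55] → contains → no.
retro [21:20, 22:10] → after → no.
snapshot [11:10, 17:30] → after → no.
standup [10:25, 14:35] → after → no.
Result: audit.

audit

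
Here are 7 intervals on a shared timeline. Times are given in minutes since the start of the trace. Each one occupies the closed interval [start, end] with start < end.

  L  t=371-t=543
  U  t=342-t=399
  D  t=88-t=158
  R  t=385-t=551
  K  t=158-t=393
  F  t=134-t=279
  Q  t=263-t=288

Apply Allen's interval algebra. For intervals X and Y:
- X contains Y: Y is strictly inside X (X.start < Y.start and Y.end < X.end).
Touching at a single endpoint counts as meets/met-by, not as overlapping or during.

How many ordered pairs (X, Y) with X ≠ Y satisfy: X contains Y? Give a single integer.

Checking all 42 ordered pairs for relation 'contains'; matching pairs in alphabetical order:
(K, Q): K contains Q ✓
Count: 1.

1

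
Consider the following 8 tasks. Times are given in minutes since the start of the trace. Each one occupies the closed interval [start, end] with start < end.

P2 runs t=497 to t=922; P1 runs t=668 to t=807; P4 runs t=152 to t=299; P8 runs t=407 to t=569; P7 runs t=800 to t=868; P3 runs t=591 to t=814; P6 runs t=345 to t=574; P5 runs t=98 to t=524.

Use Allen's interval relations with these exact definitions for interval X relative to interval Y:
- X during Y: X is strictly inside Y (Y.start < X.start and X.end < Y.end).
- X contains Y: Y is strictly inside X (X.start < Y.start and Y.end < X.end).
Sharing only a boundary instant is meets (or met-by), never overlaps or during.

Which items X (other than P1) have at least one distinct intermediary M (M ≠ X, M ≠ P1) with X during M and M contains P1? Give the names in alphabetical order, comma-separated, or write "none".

Target P1 = [t=668, t=807].
Intermediaries M with M contains P1: P2, P3.
Via P2 — items with X during P2: P3, P7.
Via P3 — items with X during P3: none.
Union: P3, P7.

P3, P7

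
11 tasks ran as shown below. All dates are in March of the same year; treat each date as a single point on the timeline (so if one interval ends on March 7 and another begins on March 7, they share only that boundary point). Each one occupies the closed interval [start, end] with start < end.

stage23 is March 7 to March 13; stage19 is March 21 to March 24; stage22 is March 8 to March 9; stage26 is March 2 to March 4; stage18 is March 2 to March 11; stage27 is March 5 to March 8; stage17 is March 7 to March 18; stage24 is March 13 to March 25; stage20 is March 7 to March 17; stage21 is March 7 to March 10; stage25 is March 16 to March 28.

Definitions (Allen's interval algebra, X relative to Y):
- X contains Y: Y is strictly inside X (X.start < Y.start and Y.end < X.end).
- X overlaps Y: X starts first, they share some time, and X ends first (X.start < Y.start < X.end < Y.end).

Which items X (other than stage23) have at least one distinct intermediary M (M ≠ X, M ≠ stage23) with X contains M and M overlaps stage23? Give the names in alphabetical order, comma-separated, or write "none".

stage18

Target stage23 = [March 7, March 13].
Intermediaries M with M overlaps stage23: stage18, stage27.
Via stage18 — items with X contains stage18: none.
Via stage27 — items with X contains stage27: stage18.
Union: stage18.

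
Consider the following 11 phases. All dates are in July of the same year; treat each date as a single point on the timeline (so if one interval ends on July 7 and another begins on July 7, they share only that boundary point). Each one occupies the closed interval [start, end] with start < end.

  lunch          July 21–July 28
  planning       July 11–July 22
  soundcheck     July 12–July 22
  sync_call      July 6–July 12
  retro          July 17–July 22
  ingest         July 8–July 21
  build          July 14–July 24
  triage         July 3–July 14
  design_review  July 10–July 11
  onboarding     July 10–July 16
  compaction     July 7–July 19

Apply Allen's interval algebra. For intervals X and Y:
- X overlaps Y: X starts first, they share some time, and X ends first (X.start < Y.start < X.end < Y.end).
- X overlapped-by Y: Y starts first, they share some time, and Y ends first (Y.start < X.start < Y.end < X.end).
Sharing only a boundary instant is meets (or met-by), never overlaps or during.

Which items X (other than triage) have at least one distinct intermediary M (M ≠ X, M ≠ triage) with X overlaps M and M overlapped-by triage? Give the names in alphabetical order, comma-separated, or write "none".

Target triage = [July 3, July 14].
Intermediaries M with M overlapped-by triage: compaction, ingest, onboarding, planning, soundcheck.
Via compaction — items with X overlaps compaction: sync_call.
Via ingest — items with X overlaps ingest: compaction, sync_call.
Via onboarding — items with X overlaps onboarding: sync_call.
Via planning — items with X overlaps planning: compaction, ingest, onboarding, sync_call.
Via soundcheck — items with X overlaps soundcheck: compaction, ingest, onboarding.
Union: compaction, ingest, onboarding, sync_call.

compaction, ingest, onboarding, sync_call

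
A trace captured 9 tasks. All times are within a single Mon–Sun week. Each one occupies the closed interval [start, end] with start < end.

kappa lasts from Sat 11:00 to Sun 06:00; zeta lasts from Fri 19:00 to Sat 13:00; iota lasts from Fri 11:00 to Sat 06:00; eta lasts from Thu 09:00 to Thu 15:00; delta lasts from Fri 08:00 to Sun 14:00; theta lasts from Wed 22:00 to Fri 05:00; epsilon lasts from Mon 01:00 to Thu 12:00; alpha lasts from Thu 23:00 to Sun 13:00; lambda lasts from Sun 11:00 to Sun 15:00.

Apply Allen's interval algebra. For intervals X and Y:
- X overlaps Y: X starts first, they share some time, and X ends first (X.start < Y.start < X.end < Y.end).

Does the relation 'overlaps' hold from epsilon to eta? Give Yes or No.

Yes

epsilon = [Mon 01:00, Thu 12:00], eta = [Thu 09:00, Thu 15:00].
Actual relation of epsilon to eta: overlaps.
Asked whether 'overlaps' holds → Yes.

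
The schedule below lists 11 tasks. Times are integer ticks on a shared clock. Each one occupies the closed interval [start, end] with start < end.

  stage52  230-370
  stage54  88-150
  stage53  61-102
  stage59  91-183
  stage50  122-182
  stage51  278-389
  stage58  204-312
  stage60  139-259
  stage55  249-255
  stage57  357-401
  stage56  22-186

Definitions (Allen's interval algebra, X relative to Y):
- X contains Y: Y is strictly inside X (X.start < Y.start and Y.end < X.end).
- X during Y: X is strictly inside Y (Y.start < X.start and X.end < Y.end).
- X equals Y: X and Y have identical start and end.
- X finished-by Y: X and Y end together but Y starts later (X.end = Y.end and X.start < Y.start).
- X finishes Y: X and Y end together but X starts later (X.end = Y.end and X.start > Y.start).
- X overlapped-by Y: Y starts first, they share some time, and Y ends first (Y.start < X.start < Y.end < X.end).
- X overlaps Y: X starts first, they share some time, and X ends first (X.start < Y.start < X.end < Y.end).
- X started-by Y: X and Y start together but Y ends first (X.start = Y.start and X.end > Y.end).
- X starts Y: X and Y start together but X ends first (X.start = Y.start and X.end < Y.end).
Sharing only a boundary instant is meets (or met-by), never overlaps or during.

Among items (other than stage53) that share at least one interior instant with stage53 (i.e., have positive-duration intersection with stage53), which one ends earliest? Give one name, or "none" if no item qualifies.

Target stage53 = [61, 102].
stage50 [122, 182] → after → excluded.
stage51 [278, 389] → after → excluded.
stage52 [230, 370] → after → excluded.
stage54 [88, 150] → overlapped-by → candidate.
stage55 [249, 255] → after → excluded.
stage56 [22, 186] → contains → candidate.
stage57 [357, 401] → after → excluded.
stage58 [204, 312] → after → excluded.
stage59 [91, 183] → overlapped-by → candidate.
stage60 [139, 259] → after → excluded.
Among candidates, earliest end is 150 → stage54.

stage54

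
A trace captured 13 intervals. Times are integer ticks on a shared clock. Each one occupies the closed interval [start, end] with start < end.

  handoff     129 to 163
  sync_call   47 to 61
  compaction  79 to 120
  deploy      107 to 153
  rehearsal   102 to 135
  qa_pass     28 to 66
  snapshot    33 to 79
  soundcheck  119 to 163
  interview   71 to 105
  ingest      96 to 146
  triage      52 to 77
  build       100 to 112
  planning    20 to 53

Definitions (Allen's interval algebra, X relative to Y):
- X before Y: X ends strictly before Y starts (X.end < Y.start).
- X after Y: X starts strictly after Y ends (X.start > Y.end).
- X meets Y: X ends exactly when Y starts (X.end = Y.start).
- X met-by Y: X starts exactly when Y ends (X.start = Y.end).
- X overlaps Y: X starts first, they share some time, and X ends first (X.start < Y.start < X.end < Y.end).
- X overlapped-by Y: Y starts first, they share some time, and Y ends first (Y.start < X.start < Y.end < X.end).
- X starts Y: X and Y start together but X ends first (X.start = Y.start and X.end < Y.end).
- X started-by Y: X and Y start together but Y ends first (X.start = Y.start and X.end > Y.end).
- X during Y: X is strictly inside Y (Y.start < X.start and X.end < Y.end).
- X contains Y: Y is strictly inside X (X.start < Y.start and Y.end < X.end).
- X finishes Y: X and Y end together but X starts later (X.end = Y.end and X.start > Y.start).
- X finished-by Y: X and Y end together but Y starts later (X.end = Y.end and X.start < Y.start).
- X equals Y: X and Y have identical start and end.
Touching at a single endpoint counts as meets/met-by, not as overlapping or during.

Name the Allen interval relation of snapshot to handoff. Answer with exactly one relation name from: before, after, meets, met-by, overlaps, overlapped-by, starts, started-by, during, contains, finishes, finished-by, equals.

before

snapshot = [33, 79]; handoff = [129, 163].
Compare endpoints: snapshot.start < handoff.start, snapshot.start < handoff.end, snapshot.end < handoff.start, snapshot.end < handoff.end.
That pattern is 'before'.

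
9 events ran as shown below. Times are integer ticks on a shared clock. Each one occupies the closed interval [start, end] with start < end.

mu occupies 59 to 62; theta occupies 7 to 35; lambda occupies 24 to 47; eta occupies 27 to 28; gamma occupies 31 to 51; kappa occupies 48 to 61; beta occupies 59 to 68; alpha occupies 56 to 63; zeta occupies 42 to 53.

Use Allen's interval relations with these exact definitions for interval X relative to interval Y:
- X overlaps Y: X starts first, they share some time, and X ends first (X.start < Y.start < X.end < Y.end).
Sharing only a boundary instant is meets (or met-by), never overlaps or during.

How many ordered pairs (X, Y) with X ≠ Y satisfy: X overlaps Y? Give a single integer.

Checking all 72 ordered pairs for relation 'overlaps'; matching pairs in alphabetical order:
(alpha, beta): alpha overlaps beta ✓
(gamma, kappa): gamma overlaps kappa ✓
(gamma, zeta): gamma overlaps zeta ✓
(kappa, alpha): kappa overlaps alpha ✓
(kappa, beta): kappa overlaps beta ✓
(kappa, mu): kappa overlaps mu ✓
(lambda, gamma): lambda overlaps gamma ✓
(lambda, zeta): lambda overlaps zeta ✓
(theta, gamma): theta overlaps gamma ✓
(theta, lambda): theta overlaps lambda ✓
(zeta, kappa): zeta overlaps kappa ✓
Count: 11.

11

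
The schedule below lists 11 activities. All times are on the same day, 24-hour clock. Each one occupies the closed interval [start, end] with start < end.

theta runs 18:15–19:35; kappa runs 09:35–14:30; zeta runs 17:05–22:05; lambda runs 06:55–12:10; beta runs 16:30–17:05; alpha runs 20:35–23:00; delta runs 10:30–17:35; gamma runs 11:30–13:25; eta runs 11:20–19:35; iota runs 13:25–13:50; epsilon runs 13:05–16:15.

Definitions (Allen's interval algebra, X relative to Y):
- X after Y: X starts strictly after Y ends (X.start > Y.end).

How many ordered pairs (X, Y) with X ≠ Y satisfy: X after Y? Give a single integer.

Checking all 110 ordered pairs for relation 'after'; matching pairs in alphabetical order:
(alpha, beta): alpha after beta ✓
(alpha, delta): alpha after delta ✓
(alpha, epsilon): alpha after epsilon ✓
(alpha, eta): alpha after eta ✓
(alpha, gamma): alpha after gamma ✓
(alpha, iota): alpha after iota ✓
(alpha, kappa): alpha after kappa ✓
(alpha, lambda): alpha after lambda ✓
(alpha, theta): alpha after theta ✓
(beta, epsilon): beta after epsilon ✓
(beta, gamma): beta after gamma ✓
(beta, iota): beta after iota ✓
(beta, kappa): beta after kappa ✓
(beta, lambda): beta after lambda ✓
(epsilon, lambda): epsilon after lambda ✓
(iota, lambda): iota after lambda ✓
(theta, beta): theta after beta ✓
(theta, delta): theta after delta ✓
(theta, epsilon): theta after epsilon ✓
(theta, gamma): theta after gamma ✓
(theta, iota): theta after iota ✓
(theta, kappa): theta after kappa ✓
(theta, lambda): theta after lambda ✓
(zeta, epsilon): zeta after epsilon ✓
... plus 4 further pairs not listed.
Count: 28.

28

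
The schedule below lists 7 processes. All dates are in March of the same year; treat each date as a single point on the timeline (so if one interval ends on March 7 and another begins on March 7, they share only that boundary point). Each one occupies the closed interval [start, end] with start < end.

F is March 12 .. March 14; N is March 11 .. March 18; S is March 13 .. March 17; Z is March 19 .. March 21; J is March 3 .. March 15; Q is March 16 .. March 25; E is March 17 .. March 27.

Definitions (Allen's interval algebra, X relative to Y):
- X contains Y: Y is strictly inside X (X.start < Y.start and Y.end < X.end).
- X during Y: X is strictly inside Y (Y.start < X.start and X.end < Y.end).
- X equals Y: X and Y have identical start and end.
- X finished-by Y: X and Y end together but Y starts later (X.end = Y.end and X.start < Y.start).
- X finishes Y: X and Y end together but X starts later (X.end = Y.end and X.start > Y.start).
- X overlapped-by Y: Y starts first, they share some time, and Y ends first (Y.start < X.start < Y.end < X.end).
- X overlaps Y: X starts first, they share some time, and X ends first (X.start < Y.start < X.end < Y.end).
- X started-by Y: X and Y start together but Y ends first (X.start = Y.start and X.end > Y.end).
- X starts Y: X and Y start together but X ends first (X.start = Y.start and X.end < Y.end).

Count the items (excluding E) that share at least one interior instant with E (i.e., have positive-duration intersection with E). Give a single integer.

3

Target E = [March 17, March 27].
F [March 12, March 14] → before → no.
J [March 3, March 15] → before → no.
N [March 11, March 18] → overlaps → counts.
Q [March 16, March 25] → overlaps → counts.
S [March 13, March 17] → meets → no.
Z [March 19, March 21] → during → counts.
Total: 3.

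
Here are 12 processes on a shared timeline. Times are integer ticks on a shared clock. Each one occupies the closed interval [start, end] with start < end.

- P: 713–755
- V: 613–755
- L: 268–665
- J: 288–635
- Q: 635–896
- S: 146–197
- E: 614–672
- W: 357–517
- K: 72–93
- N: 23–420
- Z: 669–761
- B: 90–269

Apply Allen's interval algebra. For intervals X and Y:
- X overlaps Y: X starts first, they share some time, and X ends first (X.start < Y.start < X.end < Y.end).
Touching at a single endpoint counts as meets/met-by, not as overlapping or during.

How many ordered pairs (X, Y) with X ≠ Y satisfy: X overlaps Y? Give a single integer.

14

Checking all 132 ordered pairs for relation 'overlaps'; matching pairs in alphabetical order:
(B, L): B overlaps L ✓
(E, Q): E overlaps Q ✓
(E, Z): E overlaps Z ✓
(J, E): J overlaps E ✓
(J, V): J overlaps V ✓
(K, B): K overlaps B ✓
(L, E): L overlaps E ✓
(L, Q): L overlaps Q ✓
(L, V): L overlaps V ✓
(N, J): N overlaps J ✓
(N, L): N overlaps L ✓
(N, W): N overlaps W ✓
(V, Q): V overlaps Q ✓
(V, Z): V overlaps Z ✓
Count: 14.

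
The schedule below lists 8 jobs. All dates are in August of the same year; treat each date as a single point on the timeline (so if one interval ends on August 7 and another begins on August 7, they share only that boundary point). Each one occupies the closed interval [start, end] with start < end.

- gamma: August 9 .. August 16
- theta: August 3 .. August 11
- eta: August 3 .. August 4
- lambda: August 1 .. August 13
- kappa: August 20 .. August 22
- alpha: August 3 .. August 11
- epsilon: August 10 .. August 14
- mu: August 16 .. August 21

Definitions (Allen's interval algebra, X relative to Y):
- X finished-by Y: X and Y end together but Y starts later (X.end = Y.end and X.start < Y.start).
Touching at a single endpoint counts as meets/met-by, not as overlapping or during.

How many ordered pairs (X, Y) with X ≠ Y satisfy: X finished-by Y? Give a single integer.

0

Checking all 56 ordered pairs for relation 'finished-by'; matching pairs in alphabetical order:
No pair satisfies it.
Count: 0.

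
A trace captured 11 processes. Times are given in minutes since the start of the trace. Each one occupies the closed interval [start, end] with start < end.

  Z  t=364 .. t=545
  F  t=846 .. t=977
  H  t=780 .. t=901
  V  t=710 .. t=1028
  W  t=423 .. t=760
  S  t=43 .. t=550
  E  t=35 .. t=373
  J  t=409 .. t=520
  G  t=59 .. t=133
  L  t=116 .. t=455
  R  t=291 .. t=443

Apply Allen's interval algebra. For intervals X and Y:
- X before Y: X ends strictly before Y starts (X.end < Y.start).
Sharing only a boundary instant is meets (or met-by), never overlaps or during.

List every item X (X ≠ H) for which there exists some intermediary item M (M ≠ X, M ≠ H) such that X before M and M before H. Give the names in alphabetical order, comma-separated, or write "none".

E, G

Target H = [t=780, t=901].
Intermediaries M with M before H: E, G, J, L, R, S, W, Z.
Via E — items with X before E: none.
Via G — items with X before G: none.
Via J — items with X before J: E, G.
Via L — items with X before L: none.
Via R — items with X before R: G.
Via S — items with X before S: none.
Via W — items with X before W: E, G.
Via Z — items with X before Z: G.
Union: E, G.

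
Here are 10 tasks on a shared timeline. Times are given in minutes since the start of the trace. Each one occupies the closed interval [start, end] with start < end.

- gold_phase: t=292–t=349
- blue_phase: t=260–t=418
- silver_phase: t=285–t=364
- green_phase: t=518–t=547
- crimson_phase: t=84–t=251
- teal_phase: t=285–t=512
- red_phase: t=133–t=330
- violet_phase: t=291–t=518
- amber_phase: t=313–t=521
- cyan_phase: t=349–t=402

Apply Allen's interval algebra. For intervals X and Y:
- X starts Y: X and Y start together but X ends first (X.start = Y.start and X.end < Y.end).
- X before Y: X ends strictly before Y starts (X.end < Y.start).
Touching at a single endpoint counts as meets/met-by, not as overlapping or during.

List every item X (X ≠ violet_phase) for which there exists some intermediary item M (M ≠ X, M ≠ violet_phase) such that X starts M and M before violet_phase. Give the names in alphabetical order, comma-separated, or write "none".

Target violet_phase = [t=291, t=518].
Intermediaries M with M before violet_phase: crimson_phase.
Via crimson_phase — items with X starts crimson_phase: none.
Union: none.

none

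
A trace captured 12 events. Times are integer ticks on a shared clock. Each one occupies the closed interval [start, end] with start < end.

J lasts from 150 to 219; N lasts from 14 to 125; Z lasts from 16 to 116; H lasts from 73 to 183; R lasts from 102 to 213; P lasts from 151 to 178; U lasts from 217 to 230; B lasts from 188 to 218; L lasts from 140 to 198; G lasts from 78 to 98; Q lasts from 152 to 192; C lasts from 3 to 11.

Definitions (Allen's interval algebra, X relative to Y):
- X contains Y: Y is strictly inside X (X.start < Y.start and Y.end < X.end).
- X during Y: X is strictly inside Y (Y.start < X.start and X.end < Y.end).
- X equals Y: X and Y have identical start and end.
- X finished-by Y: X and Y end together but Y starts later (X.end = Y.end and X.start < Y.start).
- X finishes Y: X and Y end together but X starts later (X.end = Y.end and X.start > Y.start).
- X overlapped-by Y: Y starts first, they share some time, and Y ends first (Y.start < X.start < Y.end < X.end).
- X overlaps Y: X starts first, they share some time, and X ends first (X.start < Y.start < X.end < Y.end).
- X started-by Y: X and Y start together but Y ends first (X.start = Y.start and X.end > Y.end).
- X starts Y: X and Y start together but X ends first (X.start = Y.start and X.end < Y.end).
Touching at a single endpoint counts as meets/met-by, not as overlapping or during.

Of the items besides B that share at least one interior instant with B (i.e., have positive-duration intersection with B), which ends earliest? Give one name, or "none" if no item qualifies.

Q

Target B = [188, 218].
C [3, 11] → before → excluded.
G [78, 98] → before → excluded.
H [73, 183] → before → excluded.
J [150, 219] → contains → candidate.
L [140, 198] → overlaps → candidate.
N [14, 125] → before → excluded.
P [151, 178] → before → excluded.
Q [152, 192] → overlaps → candidate.
R [102, 213] → overlaps → candidate.
U [217, 230] → overlapped-by → candidate.
Z [16, 116] → before → excluded.
Among candidates, earliest end is 192 → Q.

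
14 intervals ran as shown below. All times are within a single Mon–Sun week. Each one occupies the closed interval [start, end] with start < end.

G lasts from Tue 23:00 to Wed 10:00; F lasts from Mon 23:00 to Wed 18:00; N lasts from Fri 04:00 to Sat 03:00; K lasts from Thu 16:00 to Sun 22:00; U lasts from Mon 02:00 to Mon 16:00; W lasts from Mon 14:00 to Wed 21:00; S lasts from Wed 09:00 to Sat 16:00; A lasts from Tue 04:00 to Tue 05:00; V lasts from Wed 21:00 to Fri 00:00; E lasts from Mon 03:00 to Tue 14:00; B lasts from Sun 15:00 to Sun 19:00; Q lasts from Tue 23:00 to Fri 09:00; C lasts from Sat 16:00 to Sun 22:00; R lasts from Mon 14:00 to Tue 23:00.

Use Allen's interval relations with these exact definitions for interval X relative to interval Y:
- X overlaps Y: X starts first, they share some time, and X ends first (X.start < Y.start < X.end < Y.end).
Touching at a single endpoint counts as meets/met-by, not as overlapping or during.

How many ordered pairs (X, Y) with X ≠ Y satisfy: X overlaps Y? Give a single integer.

17

Checking all 182 ordered pairs for relation 'overlaps'; matching pairs in alphabetical order:
(E, F): E overlaps F ✓
(E, R): E overlaps R ✓
(E, W): E overlaps W ✓
(F, Q): F overlaps Q ✓
(F, S): F overlaps S ✓
(G, S): G overlaps S ✓
(Q, K): Q overlaps K ✓
(Q, N): Q overlaps N ✓
(Q, S): Q overlaps S ✓
(R, F): R overlaps F ✓
(S, K): S overlaps K ✓
(U, E): U overlaps E ✓
(U, R): U overlaps R ✓
(U, W): U overlaps W ✓
(V, K): V overlaps K ✓
(W, Q): W overlaps Q ✓
(W, S): W overlaps S ✓
Count: 17.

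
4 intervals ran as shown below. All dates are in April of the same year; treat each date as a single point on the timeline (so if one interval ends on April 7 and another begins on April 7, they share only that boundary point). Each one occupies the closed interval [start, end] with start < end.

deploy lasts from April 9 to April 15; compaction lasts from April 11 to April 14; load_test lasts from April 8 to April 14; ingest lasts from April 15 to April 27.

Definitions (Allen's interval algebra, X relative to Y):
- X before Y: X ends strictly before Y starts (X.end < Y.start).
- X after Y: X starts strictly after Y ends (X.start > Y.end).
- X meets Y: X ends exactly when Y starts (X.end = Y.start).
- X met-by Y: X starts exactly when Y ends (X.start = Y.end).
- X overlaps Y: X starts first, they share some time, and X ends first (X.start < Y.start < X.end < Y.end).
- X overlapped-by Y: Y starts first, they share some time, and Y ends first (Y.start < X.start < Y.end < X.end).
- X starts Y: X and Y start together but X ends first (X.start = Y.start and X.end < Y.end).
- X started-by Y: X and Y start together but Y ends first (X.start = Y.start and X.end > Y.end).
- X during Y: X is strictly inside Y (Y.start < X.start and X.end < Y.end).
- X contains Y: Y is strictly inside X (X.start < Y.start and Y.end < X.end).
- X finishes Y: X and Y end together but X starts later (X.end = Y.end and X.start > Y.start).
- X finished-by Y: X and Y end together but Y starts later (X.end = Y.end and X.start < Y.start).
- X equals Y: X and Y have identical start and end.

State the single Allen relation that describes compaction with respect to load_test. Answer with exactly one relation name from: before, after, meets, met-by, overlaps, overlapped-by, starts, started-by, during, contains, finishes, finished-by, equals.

finishes

compaction = [April 11, April 14]; load_test = [April 8, April 14].
Compare endpoints: compaction.start > load_test.start, compaction.start < load_test.end, compaction.end > load_test.start, compaction.end = load_test.end.
That pattern is 'finishes'.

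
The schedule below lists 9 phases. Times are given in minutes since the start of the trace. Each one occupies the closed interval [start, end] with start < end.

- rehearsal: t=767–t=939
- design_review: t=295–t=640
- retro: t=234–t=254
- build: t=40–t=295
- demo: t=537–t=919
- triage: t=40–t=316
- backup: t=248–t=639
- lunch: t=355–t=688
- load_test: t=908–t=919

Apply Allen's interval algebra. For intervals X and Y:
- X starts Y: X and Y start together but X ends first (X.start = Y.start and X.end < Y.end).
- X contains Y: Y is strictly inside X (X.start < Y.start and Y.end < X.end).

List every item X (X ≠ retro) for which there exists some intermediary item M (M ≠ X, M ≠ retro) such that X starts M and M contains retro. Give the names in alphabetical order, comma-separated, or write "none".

build

Target retro = [t=234, t=254].
Intermediaries M with M contains retro: build, triage.
Via build — items with X starts build: none.
Via triage — items with X starts triage: build.
Union: build.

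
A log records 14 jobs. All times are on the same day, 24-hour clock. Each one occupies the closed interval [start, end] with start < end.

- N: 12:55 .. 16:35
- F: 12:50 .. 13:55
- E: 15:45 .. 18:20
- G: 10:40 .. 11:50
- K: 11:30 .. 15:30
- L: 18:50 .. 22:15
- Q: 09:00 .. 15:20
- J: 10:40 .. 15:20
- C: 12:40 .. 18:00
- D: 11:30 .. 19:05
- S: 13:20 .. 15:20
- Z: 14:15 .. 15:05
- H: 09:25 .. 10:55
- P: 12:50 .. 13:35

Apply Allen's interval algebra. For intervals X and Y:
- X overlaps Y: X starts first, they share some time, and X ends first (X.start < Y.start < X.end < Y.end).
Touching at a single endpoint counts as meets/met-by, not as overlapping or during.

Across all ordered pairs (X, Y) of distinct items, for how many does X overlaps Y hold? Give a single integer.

21

Checking all 182 ordered pairs for relation 'overlaps'; matching pairs in alphabetical order:
(C, E): C overlaps E ✓
(D, L): D overlaps L ✓
(F, N): F overlaps N ✓
(F, S): F overlaps S ✓
(G, D): G overlaps D ✓
(G, K): G overlaps K ✓
(H, G): H overlaps G ✓
(H, J): H overlaps J ✓
(J, C): J overlaps C ✓
(J, D): J overlaps D ✓
(J, K): J overlaps K ✓
(J, N): J overlaps N ✓
(K, C): K overlaps C ✓
(K, N): K overlaps N ✓
(N, E): N overlaps E ✓
(P, N): P overlaps N ✓
(P, S): P overlaps S ✓
(Q, C): Q overlaps C ✓
(Q, D): Q overlaps D ✓
(Q, K): Q overlaps K ✓
(Q, N): Q overlaps N ✓
Count: 21.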